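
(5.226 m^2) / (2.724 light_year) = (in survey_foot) 6.653e-16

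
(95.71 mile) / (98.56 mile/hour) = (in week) 0.00578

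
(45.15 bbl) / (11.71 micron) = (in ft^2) 6.598e+06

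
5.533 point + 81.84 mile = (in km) 131.7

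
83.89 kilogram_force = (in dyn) 8.227e+07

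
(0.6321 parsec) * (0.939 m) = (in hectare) 1.831e+12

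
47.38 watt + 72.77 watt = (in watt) 120.2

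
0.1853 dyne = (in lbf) 4.166e-07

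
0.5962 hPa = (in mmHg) 0.4472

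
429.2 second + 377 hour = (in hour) 377.1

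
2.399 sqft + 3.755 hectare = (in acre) 9.279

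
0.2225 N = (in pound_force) 0.05002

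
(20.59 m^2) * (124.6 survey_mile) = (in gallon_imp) 9.082e+08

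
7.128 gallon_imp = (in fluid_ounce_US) 1096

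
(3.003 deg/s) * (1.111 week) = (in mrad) 3.522e+07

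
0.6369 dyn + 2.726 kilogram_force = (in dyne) 2.673e+06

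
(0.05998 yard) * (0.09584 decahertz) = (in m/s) 0.05256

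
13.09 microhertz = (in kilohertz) 1.309e-08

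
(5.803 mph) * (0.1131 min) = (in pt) 4.99e+04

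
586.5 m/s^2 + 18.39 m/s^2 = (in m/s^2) 604.9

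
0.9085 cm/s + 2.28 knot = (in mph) 2.644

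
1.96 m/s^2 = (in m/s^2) 1.96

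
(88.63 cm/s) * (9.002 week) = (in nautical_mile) 2605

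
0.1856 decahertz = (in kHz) 0.001856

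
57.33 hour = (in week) 0.3412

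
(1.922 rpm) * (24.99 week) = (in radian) 3.042e+06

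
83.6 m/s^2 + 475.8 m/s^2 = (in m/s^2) 559.4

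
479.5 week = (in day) 3356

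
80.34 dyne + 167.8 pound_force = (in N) 746.4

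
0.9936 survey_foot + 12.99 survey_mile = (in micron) 2.091e+10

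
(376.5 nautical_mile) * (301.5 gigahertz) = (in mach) 6.174e+14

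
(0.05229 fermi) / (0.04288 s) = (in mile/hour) 2.728e-15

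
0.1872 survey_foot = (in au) 3.814e-13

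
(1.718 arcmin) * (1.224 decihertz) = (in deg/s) 0.003505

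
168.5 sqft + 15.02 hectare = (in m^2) 1.502e+05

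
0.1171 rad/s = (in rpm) 1.118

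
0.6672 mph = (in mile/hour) 0.6672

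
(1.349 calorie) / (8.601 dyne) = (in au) 4.387e-07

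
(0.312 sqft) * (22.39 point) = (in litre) 0.2289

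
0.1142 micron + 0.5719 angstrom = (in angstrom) 1143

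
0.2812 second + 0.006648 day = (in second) 574.7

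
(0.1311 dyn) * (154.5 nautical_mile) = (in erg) 3.751e+06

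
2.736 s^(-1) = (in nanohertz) 2.736e+09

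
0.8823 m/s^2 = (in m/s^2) 0.8823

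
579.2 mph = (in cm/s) 2.589e+04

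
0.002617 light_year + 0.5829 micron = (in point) 7.018e+16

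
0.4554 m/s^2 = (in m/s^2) 0.4554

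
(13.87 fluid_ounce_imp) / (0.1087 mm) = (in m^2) 3.625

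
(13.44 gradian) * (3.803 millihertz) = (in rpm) 0.007667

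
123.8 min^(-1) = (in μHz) 2.063e+06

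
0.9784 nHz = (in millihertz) 9.784e-07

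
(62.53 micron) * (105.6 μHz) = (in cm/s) 6.603e-07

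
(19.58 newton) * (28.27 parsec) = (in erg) 1.708e+26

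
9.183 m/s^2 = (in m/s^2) 9.183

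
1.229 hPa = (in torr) 0.9218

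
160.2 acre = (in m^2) 6.483e+05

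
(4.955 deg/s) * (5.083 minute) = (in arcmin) 9.067e+04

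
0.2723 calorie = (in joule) 1.139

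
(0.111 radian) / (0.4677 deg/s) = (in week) 2.248e-05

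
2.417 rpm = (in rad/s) 0.2531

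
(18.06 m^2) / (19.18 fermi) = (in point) 2.669e+18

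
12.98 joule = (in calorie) 3.102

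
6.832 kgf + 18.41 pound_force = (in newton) 148.9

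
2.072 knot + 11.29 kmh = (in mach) 0.01234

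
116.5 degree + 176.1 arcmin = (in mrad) 2085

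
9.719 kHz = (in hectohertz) 97.19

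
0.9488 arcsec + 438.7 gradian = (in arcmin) 2.369e+04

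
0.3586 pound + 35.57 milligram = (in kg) 0.1627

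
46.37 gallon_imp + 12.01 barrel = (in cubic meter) 2.12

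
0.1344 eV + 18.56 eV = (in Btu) 2.839e-21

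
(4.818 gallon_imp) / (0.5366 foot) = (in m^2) 0.1339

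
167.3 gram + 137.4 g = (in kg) 0.3047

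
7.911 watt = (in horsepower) 0.01061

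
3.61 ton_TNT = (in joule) 1.51e+10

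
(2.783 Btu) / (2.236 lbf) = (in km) 0.2952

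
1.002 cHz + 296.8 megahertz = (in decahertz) 2.968e+07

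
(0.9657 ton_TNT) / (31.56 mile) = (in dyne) 7.955e+09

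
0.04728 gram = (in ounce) 0.001668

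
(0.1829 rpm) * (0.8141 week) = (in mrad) 9.43e+06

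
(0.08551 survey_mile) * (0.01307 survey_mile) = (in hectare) 0.2895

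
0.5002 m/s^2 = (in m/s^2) 0.5002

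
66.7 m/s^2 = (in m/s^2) 66.7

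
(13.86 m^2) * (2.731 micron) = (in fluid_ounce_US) 1.28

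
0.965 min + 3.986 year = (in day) 1455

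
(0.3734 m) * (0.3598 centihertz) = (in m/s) 0.001343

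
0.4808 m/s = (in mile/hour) 1.076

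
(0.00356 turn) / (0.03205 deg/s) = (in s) 39.99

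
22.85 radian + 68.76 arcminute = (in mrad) 2.287e+04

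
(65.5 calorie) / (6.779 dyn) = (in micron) 4.043e+12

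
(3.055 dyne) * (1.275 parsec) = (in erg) 1.202e+19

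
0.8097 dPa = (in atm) 7.991e-07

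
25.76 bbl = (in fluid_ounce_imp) 1.441e+05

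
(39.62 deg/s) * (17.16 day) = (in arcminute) 3.524e+09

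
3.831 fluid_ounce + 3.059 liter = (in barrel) 0.01995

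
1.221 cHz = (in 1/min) 0.7326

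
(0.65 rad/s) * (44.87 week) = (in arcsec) 3.638e+12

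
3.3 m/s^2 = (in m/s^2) 3.3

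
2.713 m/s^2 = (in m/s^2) 2.713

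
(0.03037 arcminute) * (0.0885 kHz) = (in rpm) 0.007466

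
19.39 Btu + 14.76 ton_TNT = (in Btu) 5.853e+07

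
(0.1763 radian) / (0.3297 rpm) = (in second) 5.106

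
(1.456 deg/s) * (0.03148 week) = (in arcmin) 1.663e+06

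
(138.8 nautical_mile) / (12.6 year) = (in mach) 1.9e-06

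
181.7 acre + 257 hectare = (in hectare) 330.5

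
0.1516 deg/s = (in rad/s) 0.002646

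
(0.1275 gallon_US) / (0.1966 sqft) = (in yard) 0.0289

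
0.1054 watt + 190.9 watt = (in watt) 191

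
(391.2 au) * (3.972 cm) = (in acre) 5.744e+08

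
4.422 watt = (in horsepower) 0.00593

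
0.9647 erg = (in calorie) 2.306e-08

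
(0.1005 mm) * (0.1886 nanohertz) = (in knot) 3.684e-14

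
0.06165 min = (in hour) 0.001027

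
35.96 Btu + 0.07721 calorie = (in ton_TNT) 9.068e-06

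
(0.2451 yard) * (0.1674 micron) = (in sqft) 4.038e-07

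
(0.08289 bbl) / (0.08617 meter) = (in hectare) 1.529e-05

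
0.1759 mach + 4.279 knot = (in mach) 0.1824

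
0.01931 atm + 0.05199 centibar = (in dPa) 2.009e+04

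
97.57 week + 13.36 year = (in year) 15.23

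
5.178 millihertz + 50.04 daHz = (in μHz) 5.004e+08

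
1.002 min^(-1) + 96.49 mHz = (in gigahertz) 1.132e-10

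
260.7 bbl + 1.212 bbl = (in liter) 4.164e+04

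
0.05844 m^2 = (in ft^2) 0.629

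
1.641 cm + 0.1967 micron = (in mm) 16.41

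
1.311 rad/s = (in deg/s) 75.11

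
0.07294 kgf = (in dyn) 7.153e+04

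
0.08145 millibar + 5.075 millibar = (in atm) 0.005089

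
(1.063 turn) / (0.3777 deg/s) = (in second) 1013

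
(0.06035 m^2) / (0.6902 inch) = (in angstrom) 3.442e+10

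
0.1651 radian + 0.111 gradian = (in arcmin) 573.6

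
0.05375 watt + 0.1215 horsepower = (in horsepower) 0.1216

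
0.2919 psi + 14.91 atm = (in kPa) 1513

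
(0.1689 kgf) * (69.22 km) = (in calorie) 2.74e+04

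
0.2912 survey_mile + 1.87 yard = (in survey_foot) 1543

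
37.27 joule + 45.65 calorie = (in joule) 228.3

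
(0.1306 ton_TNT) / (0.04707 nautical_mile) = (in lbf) 1.409e+06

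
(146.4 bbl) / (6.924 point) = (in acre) 2.355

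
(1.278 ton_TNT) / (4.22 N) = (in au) 0.00847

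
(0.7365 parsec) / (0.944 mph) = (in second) 5.385e+16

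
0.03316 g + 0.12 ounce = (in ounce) 0.1212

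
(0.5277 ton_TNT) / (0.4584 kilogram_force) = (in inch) 1.934e+10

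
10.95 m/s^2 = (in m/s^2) 10.95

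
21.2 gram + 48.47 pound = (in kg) 22.01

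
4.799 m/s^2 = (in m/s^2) 4.799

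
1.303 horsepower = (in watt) 971.6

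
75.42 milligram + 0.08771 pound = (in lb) 0.08788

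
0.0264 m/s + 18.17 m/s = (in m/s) 18.2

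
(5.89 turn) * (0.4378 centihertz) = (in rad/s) 0.162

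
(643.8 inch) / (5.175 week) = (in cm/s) 0.0005225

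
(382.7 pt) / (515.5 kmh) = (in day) 1.091e-08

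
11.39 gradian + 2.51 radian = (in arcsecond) 5.546e+05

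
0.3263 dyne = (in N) 3.263e-06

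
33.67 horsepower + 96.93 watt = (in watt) 2.52e+04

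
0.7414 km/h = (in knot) 0.4003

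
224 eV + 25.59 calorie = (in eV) 6.683e+20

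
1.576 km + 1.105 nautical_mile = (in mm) 3.622e+06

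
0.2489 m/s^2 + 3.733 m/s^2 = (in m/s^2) 3.982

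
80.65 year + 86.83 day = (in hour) 7.086e+05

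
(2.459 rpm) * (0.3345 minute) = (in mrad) 5168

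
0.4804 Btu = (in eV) 3.164e+21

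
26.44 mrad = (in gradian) 1.683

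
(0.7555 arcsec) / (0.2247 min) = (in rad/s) 2.717e-07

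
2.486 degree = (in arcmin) 149.2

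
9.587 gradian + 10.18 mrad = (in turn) 0.02559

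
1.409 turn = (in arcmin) 3.043e+04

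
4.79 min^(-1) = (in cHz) 7.983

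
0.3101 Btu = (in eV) 2.042e+21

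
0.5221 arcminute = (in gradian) 0.009669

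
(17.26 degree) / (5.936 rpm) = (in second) 0.4846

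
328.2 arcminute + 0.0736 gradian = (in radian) 0.09663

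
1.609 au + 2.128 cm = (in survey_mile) 1.496e+08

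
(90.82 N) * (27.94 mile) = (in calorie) 9.76e+05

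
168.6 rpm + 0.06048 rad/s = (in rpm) 169.2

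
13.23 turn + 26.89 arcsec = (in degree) 4763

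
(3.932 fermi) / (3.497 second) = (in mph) 2.515e-15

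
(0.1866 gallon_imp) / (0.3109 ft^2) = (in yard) 0.03212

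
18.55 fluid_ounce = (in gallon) 0.1449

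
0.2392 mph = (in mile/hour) 0.2392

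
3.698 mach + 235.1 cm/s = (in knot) 2452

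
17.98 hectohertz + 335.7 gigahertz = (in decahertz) 3.357e+10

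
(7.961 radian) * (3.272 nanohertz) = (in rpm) 2.487e-07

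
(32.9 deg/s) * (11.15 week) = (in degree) 2.219e+08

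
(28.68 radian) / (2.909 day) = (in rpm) 0.00109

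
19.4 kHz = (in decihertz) 1.94e+05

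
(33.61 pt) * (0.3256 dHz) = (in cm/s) 0.03861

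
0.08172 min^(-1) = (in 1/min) 0.08172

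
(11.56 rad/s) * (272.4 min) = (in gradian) 1.203e+07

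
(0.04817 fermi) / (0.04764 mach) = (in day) 3.437e-23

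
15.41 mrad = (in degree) 0.8829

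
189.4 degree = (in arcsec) 6.818e+05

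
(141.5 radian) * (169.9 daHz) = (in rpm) 2.296e+06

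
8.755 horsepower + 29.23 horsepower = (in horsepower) 37.98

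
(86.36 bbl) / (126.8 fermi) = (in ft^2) 1.166e+15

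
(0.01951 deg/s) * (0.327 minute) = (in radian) 0.006681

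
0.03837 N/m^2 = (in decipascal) 0.3837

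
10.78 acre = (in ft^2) 4.696e+05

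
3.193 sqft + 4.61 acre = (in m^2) 1.866e+04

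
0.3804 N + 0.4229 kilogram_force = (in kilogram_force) 0.4617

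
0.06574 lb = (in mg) 2.982e+04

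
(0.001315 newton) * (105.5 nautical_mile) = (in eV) 1.604e+21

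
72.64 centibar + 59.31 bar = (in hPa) 6.004e+04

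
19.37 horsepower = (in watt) 1.444e+04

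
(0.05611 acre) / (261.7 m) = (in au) 5.8e-12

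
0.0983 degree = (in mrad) 1.716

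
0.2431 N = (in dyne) 2.431e+04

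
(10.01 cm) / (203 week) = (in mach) 2.394e-12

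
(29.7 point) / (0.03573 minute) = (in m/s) 0.004887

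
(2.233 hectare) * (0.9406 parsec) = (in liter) 6.481e+23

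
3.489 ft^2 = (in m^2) 0.3241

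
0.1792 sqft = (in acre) 4.114e-06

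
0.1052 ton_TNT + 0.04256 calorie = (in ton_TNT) 0.1052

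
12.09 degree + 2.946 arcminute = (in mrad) 211.9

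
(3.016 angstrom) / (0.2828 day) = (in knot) 2.399e-14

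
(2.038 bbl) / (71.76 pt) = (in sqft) 137.8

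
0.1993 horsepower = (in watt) 148.6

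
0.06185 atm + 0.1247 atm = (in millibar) 189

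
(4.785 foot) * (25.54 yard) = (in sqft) 366.6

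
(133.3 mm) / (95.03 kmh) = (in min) 8.416e-05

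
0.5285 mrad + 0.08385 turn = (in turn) 0.08393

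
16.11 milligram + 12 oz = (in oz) 12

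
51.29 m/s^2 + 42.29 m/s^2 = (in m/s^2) 93.58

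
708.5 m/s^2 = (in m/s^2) 708.5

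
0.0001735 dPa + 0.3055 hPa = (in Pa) 30.55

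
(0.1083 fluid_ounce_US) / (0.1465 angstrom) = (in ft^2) 2.353e+06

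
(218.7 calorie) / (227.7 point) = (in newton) 1.139e+04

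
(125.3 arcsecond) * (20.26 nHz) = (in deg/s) 7.052e-10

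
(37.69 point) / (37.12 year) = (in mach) 3.336e-14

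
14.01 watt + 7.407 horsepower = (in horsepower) 7.426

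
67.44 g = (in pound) 0.1487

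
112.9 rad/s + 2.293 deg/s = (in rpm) 1078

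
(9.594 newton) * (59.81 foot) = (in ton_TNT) 4.18e-08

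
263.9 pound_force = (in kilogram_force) 119.7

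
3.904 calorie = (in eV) 1.02e+20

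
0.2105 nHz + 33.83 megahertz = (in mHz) 3.383e+10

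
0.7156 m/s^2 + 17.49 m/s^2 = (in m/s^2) 18.21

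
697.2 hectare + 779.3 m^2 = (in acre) 1723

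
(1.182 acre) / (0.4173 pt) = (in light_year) 3.434e-09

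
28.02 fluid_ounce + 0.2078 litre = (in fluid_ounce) 35.05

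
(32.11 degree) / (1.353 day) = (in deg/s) 0.0002747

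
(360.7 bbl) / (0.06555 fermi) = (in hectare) 8.749e+13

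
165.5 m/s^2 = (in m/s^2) 165.5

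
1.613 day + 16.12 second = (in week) 0.2305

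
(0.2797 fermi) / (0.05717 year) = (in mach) 4.556e-25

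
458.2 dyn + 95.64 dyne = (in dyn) 553.8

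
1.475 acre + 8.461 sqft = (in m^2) 5970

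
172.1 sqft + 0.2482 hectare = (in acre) 0.6173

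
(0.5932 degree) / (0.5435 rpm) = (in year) 5.768e-09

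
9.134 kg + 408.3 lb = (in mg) 1.943e+08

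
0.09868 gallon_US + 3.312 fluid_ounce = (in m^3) 0.0004715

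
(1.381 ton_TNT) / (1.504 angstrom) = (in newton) 3.842e+19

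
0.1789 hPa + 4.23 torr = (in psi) 0.08439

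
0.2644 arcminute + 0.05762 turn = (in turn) 0.05763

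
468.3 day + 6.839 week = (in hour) 1.239e+04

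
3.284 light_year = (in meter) 3.107e+16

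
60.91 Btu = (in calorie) 1.536e+04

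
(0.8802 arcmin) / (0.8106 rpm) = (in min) 5.027e-05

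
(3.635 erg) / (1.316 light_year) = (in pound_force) 6.564e-24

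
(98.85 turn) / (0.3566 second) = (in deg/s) 9.979e+04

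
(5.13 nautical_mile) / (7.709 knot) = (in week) 0.003961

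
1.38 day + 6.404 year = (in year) 6.408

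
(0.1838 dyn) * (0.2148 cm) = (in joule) 3.948e-09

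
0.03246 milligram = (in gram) 3.246e-05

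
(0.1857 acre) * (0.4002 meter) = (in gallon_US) 7.945e+04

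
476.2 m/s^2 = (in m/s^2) 476.2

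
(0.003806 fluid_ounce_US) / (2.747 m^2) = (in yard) 4.481e-08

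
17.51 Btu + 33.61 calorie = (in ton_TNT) 4.449e-06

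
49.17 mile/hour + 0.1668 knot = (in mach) 0.06481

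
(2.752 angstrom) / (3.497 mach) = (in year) 7.329e-21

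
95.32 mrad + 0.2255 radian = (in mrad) 320.8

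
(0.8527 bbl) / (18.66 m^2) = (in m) 0.007265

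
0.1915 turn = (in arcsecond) 2.482e+05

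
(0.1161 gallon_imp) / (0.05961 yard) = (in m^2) 0.009683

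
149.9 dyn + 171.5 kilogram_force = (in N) 1682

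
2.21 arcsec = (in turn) 1.705e-06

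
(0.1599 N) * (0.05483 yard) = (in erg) 8.017e+04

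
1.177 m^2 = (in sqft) 12.67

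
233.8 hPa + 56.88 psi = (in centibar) 415.6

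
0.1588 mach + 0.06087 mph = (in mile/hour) 121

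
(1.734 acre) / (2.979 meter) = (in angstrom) 2.356e+13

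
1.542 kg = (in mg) 1.542e+06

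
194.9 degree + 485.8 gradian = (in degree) 632.1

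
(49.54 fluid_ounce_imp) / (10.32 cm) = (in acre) 3.37e-06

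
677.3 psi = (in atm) 46.09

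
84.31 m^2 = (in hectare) 0.008431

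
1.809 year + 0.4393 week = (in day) 663.4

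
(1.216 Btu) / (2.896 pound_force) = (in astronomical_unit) 6.657e-10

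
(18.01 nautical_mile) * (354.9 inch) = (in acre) 74.3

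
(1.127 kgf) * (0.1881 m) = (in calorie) 0.4969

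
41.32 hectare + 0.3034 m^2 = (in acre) 102.1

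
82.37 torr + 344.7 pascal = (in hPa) 113.3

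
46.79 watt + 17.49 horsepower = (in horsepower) 17.55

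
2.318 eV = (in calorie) 8.876e-20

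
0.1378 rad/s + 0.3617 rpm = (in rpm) 1.678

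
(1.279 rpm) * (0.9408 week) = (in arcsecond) 1.572e+10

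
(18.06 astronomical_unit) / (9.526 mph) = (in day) 7.343e+06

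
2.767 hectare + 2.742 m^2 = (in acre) 6.838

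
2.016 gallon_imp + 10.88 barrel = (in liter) 1739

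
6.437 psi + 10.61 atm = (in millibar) 1.119e+04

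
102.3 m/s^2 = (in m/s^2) 102.3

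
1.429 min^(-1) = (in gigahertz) 2.382e-11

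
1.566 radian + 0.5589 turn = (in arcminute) 1.746e+04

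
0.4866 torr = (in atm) 0.0006403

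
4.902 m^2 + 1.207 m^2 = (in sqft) 65.76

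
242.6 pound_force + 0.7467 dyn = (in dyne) 1.079e+08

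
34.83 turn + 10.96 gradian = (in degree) 1.255e+04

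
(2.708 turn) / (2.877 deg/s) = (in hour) 0.09413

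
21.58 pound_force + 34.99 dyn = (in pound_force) 21.58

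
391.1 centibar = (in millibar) 3911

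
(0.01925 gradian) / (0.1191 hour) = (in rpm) 6.735e-06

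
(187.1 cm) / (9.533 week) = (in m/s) 3.245e-07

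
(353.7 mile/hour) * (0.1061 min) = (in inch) 3.963e+04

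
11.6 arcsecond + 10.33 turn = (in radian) 64.91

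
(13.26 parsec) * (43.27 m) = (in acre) 4.375e+15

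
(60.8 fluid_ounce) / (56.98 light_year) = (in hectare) 3.335e-25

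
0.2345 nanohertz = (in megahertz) 2.345e-16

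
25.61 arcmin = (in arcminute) 25.61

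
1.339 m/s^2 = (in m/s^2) 1.339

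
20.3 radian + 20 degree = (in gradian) 1315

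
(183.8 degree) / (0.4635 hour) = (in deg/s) 0.1102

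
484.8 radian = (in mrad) 4.848e+05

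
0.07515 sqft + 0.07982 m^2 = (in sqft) 0.9343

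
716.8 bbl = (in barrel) 716.8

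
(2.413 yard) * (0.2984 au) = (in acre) 2.434e+07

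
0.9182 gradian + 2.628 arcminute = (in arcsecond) 3133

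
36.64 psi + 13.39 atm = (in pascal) 1.609e+06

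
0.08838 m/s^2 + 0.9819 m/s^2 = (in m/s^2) 1.07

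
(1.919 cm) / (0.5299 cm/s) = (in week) 5.988e-06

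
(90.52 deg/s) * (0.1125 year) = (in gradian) 3.568e+08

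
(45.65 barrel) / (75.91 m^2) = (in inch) 3.764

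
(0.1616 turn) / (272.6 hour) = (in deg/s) 5.928e-05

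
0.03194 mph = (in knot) 0.02776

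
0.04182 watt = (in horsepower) 5.608e-05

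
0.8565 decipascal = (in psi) 1.242e-05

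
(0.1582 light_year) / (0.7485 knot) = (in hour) 1.08e+12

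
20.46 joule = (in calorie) 4.89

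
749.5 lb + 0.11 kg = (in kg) 340.1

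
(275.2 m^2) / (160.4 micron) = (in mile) 1066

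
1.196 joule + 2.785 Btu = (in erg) 2.94e+10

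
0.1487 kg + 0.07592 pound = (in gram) 183.1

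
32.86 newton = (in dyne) 3.286e+06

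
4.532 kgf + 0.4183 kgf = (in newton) 48.55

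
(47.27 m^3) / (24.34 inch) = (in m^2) 76.46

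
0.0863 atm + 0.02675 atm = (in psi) 1.661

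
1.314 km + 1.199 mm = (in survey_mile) 0.8165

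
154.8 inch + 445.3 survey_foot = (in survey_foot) 458.2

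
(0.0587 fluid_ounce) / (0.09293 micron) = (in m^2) 18.68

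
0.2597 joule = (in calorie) 0.06207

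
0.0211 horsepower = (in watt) 15.73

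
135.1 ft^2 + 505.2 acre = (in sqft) 2.201e+07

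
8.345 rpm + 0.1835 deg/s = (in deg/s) 50.25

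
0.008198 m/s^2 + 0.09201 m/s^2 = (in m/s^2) 0.1002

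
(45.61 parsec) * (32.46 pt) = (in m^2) 1.612e+16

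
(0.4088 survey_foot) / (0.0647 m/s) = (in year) 6.107e-08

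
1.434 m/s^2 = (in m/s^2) 1.434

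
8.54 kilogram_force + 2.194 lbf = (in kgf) 9.535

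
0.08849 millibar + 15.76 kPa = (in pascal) 1.577e+04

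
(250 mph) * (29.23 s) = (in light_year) 3.453e-13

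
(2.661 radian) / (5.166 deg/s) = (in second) 29.51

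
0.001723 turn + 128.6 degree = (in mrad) 2255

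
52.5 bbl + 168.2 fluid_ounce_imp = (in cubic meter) 8.352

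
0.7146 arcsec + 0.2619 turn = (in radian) 1.646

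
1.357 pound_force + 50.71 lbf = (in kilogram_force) 23.62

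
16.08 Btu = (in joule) 1.697e+04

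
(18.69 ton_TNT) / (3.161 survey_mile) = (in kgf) 1.567e+06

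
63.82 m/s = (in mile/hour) 142.8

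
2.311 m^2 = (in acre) 0.0005711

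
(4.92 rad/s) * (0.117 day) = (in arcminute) 1.71e+08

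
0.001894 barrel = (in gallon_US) 0.07955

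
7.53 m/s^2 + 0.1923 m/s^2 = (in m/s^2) 7.722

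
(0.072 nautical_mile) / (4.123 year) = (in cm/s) 0.0001026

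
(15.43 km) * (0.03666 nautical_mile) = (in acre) 258.9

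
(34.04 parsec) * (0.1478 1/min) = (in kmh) 9.315e+15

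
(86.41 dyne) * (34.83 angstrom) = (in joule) 3.01e-12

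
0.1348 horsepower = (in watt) 100.5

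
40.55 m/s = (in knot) 78.82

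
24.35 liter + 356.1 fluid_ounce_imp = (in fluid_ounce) 1165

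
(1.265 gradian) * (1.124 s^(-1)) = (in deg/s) 1.28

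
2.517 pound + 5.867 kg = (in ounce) 247.2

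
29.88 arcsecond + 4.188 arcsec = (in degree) 0.009463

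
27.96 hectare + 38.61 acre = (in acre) 107.7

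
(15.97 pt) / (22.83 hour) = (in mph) 1.533e-07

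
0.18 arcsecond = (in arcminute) 0.003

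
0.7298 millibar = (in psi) 0.01058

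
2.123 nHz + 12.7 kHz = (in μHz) 1.27e+10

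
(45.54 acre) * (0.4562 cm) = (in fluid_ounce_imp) 2.959e+07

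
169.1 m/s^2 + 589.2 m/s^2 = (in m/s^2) 758.3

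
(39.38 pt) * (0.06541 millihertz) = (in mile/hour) 2.033e-06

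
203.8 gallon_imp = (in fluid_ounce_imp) 3.261e+04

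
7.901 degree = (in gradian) 8.779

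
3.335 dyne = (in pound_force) 7.497e-06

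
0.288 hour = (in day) 0.012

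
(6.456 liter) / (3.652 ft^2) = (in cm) 1.903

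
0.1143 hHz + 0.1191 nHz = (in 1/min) 685.8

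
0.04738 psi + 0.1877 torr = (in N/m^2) 351.7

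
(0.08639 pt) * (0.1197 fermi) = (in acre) 9.014e-25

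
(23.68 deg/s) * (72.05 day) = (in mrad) 2.573e+09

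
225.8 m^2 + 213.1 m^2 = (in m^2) 438.9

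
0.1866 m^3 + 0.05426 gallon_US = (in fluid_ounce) 6317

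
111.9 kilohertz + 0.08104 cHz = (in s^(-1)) 1.119e+05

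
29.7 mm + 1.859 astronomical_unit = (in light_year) 2.94e-05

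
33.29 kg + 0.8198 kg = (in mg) 3.411e+07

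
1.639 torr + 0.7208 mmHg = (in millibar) 3.146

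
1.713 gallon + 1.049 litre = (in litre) 7.533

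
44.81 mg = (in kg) 4.481e-05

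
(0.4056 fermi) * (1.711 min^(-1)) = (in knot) 2.248e-17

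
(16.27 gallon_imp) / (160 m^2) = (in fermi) 4.623e+11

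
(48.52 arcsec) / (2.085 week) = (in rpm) 1.781e-09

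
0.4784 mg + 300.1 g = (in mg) 3.001e+05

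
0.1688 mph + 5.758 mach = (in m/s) 1961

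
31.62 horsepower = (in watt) 2.358e+04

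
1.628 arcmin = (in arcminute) 1.628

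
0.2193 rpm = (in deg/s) 1.316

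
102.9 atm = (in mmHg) 7.82e+04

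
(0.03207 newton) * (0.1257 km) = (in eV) 2.516e+19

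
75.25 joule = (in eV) 4.697e+20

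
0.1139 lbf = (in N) 0.5067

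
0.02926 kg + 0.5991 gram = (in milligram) 2.986e+04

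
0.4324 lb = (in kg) 0.1961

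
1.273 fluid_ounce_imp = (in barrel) 0.0002275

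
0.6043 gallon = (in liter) 2.288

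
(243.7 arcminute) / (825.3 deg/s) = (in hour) 1.367e-06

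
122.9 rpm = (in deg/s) 737.4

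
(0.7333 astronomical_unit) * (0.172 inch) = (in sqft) 5.159e+09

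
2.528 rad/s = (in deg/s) 144.8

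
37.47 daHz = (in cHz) 3.747e+04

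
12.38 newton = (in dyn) 1.238e+06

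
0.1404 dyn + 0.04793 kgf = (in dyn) 4.7e+04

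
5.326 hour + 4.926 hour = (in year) 0.00117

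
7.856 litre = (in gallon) 2.075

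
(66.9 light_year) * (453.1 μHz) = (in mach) 8.422e+11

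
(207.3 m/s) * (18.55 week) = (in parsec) 7.537e-08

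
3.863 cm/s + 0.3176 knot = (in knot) 0.3927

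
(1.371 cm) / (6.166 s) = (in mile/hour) 0.004974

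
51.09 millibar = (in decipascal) 5.109e+04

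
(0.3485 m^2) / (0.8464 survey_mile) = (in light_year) 2.704e-20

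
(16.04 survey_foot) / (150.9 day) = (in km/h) 1.35e-06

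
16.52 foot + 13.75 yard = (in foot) 57.77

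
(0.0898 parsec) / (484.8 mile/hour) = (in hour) 3.552e+09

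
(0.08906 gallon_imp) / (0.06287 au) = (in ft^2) 4.634e-13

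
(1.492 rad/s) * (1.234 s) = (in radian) 1.841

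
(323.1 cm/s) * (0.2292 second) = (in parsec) 2.4e-17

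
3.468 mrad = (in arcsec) 715.3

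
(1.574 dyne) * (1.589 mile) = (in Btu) 3.815e-05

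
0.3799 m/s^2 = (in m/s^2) 0.3799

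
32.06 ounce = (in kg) 0.9089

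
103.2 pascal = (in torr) 0.7741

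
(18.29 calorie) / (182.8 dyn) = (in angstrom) 4.186e+14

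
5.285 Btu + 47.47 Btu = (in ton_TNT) 1.33e-05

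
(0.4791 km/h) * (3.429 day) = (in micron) 3.943e+10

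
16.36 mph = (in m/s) 7.314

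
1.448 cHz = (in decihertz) 0.1448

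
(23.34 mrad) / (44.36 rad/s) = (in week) 8.7e-10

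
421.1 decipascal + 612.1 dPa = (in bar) 0.001033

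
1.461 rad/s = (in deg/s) 83.71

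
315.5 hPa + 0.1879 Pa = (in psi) 4.576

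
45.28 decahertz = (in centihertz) 4.528e+04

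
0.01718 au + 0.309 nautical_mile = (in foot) 8.432e+09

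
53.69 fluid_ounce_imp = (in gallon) 0.403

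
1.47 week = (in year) 0.02819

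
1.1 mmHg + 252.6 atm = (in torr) 1.92e+05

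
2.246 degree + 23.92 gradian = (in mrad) 414.9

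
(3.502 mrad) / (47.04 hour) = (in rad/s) 2.068e-08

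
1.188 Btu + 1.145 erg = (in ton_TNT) 2.996e-07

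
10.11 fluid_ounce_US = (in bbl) 0.001881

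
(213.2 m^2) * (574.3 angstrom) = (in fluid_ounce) 0.414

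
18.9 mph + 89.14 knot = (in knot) 105.6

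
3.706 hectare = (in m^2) 3.706e+04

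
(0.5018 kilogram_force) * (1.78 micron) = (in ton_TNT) 2.094e-15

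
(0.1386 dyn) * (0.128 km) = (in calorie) 4.24e-05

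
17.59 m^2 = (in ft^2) 189.3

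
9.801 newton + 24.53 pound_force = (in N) 118.9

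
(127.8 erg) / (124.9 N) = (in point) 0.00029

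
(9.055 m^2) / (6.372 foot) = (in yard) 5.099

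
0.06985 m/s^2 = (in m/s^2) 0.06985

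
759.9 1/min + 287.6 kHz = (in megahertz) 0.2876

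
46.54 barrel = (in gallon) 1955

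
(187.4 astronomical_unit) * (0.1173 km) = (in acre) 8.126e+11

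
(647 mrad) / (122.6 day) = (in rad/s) 6.108e-08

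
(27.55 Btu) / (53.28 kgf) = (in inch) 2190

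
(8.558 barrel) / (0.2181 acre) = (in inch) 0.06069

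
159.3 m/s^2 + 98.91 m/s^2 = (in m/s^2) 258.2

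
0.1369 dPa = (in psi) 1.986e-06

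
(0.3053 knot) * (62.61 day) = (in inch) 3.345e+07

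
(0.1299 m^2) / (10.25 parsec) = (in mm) 4.107e-16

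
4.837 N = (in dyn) 4.837e+05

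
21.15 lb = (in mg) 9.593e+06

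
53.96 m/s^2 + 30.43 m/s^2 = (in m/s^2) 84.39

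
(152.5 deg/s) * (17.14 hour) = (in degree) 9.41e+06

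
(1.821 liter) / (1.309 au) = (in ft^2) 1.001e-13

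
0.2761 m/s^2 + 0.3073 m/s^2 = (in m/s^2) 0.5834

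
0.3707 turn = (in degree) 133.5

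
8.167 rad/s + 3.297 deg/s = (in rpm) 78.54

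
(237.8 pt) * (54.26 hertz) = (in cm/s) 455.2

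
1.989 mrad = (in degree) 0.114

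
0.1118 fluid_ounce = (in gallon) 0.0008734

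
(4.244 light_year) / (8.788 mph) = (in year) 3.241e+08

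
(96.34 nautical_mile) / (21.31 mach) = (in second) 24.59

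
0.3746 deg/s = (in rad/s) 0.006538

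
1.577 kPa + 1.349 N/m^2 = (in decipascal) 1.578e+04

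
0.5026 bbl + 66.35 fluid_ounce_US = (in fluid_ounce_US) 2768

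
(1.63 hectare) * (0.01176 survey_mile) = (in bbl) 1.94e+06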